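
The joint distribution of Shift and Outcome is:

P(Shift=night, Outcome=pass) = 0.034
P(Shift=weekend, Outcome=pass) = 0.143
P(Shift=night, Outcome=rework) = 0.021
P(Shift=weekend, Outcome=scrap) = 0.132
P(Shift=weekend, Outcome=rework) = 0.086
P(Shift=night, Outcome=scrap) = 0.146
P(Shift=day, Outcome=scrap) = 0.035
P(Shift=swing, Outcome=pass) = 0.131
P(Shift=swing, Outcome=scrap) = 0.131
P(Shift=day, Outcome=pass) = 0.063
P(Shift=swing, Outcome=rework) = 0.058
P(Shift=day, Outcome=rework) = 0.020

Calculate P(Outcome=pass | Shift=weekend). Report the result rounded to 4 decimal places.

P(Shift=weekend) = 0.143 + 0.086 + 0.132 = 0.361.
P(Outcome=pass | Shift=weekend) = 0.143/0.361 = 0.3961.

0.3961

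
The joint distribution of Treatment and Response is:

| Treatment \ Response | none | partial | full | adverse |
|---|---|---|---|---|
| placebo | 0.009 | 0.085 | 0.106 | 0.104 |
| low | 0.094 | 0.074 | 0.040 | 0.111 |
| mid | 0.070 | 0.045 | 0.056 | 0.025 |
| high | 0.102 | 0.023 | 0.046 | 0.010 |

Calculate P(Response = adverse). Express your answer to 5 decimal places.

0.25000

P(Response=adverse) = 0.104 + 0.111 + 0.025 + 0.010 = 0.250.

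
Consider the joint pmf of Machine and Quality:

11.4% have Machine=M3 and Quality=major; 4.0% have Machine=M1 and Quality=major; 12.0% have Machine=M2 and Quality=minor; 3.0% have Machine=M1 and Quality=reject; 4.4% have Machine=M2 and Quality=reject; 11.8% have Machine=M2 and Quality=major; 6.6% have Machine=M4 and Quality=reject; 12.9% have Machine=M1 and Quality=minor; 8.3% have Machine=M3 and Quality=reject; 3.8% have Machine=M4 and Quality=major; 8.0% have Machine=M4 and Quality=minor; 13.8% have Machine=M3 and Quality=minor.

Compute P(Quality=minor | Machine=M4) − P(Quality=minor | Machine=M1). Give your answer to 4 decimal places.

-0.2135

P(Machine=M4) = 0.080 + 0.038 + 0.066 = 0.184; P(Quality=minor | Machine=M4) = 0.080/0.184 = 0.43478.
P(Machine=M1) = 0.129 + 0.040 + 0.030 = 0.199; P(Quality=minor | Machine=M1) = 0.129/0.199 = 0.64824.
Difference = -0.2135.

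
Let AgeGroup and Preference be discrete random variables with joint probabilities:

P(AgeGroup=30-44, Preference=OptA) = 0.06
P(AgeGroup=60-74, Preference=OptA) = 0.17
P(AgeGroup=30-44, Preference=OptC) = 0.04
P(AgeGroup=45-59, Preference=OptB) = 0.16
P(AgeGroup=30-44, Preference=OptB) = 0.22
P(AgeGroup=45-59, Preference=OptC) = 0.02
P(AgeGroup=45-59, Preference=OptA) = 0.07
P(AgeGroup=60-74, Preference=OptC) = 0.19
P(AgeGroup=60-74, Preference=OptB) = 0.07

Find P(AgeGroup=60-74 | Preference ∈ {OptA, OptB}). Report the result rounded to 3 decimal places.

P(Preference=OptA) = 0.06 + 0.07 + 0.17 = 0.30.
P(Preference=OptB) = 0.22 + 0.16 + 0.07 = 0.45.
P(Preference ∈ {OptA, OptB}) = 0.30 + 0.45 = 0.75; P(AgeGroup=60-74, Preference ∈ {OptA, OptB}) = 0.17 + 0.07 = 0.24.
P(AgeGroup=60-74 | Preference ∈ {OptA, OptB}) = 0.24/0.75 = 0.320.

0.320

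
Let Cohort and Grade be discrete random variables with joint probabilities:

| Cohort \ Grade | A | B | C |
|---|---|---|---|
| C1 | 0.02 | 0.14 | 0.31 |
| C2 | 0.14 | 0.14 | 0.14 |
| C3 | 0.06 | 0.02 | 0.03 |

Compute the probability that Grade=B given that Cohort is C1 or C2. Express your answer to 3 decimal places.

0.315

P(Cohort=C1) = 0.02 + 0.14 + 0.31 = 0.47.
P(Cohort=C2) = 0.14 + 0.14 + 0.14 = 0.42.
P(Cohort ∈ {C1, C2}) = 0.47 + 0.42 = 0.89; P(Grade=B, Cohort ∈ {C1, C2}) = 0.14 + 0.14 = 0.28.
P(Grade=B | Cohort ∈ {C1, C2}) = 0.28/0.89 = 0.315.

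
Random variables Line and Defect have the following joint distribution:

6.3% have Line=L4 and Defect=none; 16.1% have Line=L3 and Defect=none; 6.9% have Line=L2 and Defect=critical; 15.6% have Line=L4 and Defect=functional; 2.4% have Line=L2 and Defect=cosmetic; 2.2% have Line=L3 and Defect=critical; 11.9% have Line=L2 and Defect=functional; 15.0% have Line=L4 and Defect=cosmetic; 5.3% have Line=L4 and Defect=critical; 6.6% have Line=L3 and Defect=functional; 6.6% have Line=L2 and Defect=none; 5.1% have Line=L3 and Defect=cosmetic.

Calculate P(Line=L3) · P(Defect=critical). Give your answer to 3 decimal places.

P(Line=L3) = 0.161 + 0.051 + 0.066 + 0.022 = 0.300.
P(Defect=critical) = 0.069 + 0.022 + 0.053 = 0.144.
Product: 0.300 × 0.144 = 0.043.

0.043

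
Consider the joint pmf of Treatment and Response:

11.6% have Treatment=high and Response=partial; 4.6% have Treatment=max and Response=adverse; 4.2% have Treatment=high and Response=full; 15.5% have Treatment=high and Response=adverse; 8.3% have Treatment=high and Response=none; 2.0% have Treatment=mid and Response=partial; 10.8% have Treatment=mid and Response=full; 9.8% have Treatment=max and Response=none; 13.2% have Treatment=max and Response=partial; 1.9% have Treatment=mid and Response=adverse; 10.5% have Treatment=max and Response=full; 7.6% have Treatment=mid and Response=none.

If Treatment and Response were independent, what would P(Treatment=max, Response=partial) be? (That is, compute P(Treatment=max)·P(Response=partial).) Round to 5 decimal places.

P(Treatment=max) = 0.098 + 0.132 + 0.105 + 0.046 = 0.381.
P(Response=partial) = 0.020 + 0.116 + 0.132 = 0.268.
Product: 0.381 × 0.268 = 0.10211.

0.10211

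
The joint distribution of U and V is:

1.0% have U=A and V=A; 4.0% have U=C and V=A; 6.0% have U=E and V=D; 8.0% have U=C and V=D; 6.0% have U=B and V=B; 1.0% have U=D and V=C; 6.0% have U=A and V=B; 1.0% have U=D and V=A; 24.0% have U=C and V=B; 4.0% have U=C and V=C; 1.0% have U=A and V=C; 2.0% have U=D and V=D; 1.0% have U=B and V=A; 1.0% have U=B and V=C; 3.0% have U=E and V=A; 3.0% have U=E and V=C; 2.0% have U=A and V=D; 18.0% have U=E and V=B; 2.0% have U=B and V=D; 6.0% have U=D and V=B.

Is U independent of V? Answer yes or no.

Every cell satisfies P(U,V) = P(U)·P(V). For instance P(U=A) = 0.100, P(V=B) = 0.600, and 0.100×0.600 = 0.060 matches the joint entry. So U and V are independent.

yes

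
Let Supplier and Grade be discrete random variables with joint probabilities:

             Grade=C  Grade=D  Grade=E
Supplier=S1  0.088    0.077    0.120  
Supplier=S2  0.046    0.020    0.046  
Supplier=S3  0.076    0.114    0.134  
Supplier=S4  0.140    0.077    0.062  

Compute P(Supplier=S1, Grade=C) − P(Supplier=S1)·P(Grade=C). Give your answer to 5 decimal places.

-0.01175

P(Supplier=S1) = 0.088 + 0.077 + 0.120 = 0.285.
P(Grade=C) = 0.088 + 0.046 + 0.076 + 0.140 = 0.350.
P(Supplier=S1, Grade=C) − P(Supplier=S1)P(Grade=C) = 0.088 − 0.285×0.350 = -0.01175.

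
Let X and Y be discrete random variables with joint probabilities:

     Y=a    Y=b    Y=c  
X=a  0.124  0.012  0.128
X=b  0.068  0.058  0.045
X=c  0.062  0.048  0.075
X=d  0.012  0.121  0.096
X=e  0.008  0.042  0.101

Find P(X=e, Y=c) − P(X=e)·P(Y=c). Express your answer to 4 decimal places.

P(X=e) = 0.008 + 0.042 + 0.101 = 0.151.
P(Y=c) = 0.128 + 0.045 + 0.075 + 0.096 + 0.101 = 0.445.
P(X=e, Y=c) − P(X=e)P(Y=c) = 0.101 − 0.151×0.445 = 0.0338.

0.0338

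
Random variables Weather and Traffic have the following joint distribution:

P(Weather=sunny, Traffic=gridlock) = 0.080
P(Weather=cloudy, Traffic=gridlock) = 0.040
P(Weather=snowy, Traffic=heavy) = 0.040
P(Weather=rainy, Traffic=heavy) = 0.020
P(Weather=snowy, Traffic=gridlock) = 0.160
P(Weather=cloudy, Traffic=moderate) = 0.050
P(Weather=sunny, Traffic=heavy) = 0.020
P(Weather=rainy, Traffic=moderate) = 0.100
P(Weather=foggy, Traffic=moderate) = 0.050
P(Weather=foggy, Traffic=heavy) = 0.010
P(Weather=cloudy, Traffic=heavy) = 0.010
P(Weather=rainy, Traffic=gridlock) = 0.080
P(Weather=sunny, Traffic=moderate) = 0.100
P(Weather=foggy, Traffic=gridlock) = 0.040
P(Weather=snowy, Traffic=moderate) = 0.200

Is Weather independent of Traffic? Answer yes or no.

Every cell satisfies P(Weather,Traffic) = P(Weather)·P(Traffic). For instance P(Weather=sunny) = 0.200, P(Traffic=heavy) = 0.100, and 0.200×0.100 = 0.020 matches the joint entry. So Weather and Traffic are independent.

yes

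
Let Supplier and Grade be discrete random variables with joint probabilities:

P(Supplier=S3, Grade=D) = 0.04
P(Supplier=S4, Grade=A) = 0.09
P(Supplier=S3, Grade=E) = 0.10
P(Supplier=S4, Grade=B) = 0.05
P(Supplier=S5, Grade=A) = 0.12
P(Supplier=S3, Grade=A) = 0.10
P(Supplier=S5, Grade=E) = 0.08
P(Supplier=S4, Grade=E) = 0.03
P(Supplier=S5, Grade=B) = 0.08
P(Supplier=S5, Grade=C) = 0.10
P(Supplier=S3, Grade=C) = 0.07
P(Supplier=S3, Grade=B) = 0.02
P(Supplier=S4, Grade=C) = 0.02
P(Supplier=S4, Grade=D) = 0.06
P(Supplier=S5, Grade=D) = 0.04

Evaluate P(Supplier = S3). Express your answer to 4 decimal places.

P(Supplier=S3) = 0.10 + 0.02 + 0.07 + 0.04 + 0.10 = 0.33.

0.3300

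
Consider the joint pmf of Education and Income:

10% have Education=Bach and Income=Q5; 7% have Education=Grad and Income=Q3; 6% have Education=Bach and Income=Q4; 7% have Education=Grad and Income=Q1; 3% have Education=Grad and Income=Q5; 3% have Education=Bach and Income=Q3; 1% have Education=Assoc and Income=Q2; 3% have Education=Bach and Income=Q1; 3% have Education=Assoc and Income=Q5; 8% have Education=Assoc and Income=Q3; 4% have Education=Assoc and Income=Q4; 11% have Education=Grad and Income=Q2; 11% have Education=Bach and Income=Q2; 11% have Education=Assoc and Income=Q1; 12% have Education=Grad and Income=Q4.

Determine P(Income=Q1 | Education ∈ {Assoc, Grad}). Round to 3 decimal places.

P(Education=Assoc) = 0.11 + 0.01 + 0.08 + 0.04 + 0.03 = 0.27.
P(Education=Grad) = 0.07 + 0.11 + 0.07 + 0.12 + 0.03 = 0.40.
P(Education ∈ {Assoc, Grad}) = 0.27 + 0.40 = 0.67; P(Income=Q1, Education ∈ {Assoc, Grad}) = 0.11 + 0.07 = 0.18.
P(Income=Q1 | Education ∈ {Assoc, Grad}) = 0.18/0.67 = 0.269.

0.269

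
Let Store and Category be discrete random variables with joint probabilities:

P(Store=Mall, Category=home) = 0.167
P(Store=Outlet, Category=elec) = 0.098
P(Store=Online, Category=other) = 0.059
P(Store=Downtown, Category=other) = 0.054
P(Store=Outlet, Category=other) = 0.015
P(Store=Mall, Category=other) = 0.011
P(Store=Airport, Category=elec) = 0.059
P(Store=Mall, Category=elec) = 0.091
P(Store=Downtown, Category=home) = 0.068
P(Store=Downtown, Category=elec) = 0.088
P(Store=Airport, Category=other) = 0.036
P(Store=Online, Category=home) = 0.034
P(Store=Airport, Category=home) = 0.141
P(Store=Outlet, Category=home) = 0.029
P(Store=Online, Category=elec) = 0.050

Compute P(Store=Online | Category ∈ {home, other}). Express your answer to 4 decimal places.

0.1515

P(Category=home) = 0.068 + 0.167 + 0.141 + 0.029 + 0.034 = 0.439.
P(Category=other) = 0.054 + 0.011 + 0.036 + 0.015 + 0.059 = 0.175.
P(Category ∈ {home, other}) = 0.439 + 0.175 = 0.614; P(Store=Online, Category ∈ {home, other}) = 0.034 + 0.059 = 0.093.
P(Store=Online | Category ∈ {home, other}) = 0.093/0.614 = 0.1515.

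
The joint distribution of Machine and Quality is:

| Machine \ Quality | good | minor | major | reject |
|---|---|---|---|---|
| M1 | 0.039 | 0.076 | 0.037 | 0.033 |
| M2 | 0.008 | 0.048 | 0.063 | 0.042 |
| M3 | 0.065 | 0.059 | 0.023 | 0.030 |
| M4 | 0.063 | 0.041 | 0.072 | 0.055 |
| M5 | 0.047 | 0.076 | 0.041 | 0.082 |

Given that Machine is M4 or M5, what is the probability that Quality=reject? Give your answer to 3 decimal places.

P(Machine=M4) = 0.063 + 0.041 + 0.072 + 0.055 = 0.231.
P(Machine=M5) = 0.047 + 0.076 + 0.041 + 0.082 = 0.246.
P(Machine ∈ {M4, M5}) = 0.231 + 0.246 = 0.477; P(Quality=reject, Machine ∈ {M4, M5}) = 0.055 + 0.082 = 0.137.
P(Quality=reject | Machine ∈ {M4, M5}) = 0.137/0.477 = 0.287.

0.287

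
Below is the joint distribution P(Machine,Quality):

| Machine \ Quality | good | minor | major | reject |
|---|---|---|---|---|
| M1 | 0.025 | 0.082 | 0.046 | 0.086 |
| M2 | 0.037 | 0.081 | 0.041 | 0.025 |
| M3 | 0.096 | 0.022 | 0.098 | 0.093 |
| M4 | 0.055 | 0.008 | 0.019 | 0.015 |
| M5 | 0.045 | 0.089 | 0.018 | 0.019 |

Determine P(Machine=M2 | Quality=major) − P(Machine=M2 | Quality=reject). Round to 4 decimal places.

0.0796

P(Quality=major) = 0.046 + 0.041 + 0.098 + 0.019 + 0.018 = 0.222; P(Machine=M2 | Quality=major) = 0.041/0.222 = 0.18468.
P(Quality=reject) = 0.086 + 0.025 + 0.093 + 0.015 + 0.019 = 0.238; P(Machine=M2 | Quality=reject) = 0.025/0.238 = 0.10504.
Difference = 0.0796.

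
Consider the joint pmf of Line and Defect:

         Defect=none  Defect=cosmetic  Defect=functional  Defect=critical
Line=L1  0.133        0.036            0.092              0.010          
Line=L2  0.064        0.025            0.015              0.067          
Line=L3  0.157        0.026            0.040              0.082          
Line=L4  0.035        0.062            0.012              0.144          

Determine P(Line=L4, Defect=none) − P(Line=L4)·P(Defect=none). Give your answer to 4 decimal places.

-0.0634

P(Line=L4) = 0.035 + 0.062 + 0.012 + 0.144 = 0.253.
P(Defect=none) = 0.133 + 0.064 + 0.157 + 0.035 = 0.389.
P(Line=L4, Defect=none) − P(Line=L4)P(Defect=none) = 0.035 − 0.253×0.389 = -0.0634.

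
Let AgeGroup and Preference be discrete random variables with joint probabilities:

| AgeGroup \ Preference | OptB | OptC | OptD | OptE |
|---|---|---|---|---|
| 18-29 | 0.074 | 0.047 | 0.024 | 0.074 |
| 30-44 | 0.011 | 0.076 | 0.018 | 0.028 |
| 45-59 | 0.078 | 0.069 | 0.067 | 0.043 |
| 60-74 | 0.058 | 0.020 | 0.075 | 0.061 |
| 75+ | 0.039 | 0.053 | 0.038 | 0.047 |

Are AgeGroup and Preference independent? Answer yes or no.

no

P(AgeGroup=30-44) = 0.133 and P(Preference=OptC) = 0.265, so their product is 0.03525, but P(AgeGroup=30-44, Preference=OptC) = 0.076. Since these differ, AgeGroup and Preference are not independent.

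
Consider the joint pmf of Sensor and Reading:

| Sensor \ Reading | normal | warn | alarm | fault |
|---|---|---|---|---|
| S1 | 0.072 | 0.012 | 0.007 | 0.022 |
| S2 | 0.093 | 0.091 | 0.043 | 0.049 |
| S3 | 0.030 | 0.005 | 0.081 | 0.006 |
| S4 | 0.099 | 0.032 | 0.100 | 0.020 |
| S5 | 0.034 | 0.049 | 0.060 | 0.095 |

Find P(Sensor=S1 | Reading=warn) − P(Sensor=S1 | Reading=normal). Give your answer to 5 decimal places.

-0.15602

P(Reading=warn) = 0.012 + 0.091 + 0.005 + 0.032 + 0.049 = 0.189; P(Sensor=S1 | Reading=warn) = 0.012/0.189 = 0.063492.
P(Reading=normal) = 0.072 + 0.093 + 0.030 + 0.099 + 0.034 = 0.328; P(Sensor=S1 | Reading=normal) = 0.072/0.328 = 0.219512.
Difference = -0.15602.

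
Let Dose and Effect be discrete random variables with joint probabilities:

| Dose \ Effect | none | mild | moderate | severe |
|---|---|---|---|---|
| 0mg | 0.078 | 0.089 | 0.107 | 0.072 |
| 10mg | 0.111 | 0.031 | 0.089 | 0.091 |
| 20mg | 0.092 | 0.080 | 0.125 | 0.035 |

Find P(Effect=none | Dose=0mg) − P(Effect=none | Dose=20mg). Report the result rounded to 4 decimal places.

-0.0517

P(Dose=0mg) = 0.078 + 0.089 + 0.107 + 0.072 = 0.346; P(Effect=none | Dose=0mg) = 0.078/0.346 = 0.22543.
P(Dose=20mg) = 0.092 + 0.080 + 0.125 + 0.035 = 0.332; P(Effect=none | Dose=20mg) = 0.092/0.332 = 0.27711.
Difference = -0.0517.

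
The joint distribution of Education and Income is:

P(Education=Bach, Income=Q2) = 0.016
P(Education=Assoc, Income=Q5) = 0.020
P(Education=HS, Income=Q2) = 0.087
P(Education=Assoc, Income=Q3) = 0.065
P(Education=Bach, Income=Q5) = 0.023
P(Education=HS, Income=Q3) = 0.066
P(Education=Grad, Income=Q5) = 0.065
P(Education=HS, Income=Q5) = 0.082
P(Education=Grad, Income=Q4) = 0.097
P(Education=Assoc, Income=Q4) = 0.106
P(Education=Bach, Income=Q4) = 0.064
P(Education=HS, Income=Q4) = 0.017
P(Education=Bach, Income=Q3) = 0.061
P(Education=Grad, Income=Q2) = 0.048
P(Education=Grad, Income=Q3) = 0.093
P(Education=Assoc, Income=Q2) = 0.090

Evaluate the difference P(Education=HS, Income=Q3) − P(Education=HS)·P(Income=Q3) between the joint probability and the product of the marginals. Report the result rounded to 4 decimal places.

-0.0058

P(Education=HS) = 0.087 + 0.066 + 0.017 + 0.082 = 0.252.
P(Income=Q3) = 0.066 + 0.065 + 0.061 + 0.093 = 0.285.
P(Education=HS, Income=Q3) − P(Education=HS)P(Income=Q3) = 0.066 − 0.252×0.285 = -0.0058.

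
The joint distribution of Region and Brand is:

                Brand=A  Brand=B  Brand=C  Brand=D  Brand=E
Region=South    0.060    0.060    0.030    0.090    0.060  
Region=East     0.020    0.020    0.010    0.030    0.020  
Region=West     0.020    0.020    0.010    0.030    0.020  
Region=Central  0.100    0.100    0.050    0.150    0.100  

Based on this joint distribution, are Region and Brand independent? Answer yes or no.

yes

Every cell satisfies P(Region,Brand) = P(Region)·P(Brand). For instance P(Region=East) = 0.100, P(Brand=D) = 0.300, and 0.100×0.300 = 0.030 matches the joint entry. So Region and Brand are independent.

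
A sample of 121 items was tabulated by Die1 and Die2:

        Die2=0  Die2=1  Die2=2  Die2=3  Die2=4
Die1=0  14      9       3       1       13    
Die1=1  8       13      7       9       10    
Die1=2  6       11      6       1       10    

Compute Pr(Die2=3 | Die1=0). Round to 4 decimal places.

Total with Die1=0: 14 + 9 + 3 + 1 + 13 = 40.
P(Die2=3 | Die1=0) = 1/40 = 0.0250.

0.0250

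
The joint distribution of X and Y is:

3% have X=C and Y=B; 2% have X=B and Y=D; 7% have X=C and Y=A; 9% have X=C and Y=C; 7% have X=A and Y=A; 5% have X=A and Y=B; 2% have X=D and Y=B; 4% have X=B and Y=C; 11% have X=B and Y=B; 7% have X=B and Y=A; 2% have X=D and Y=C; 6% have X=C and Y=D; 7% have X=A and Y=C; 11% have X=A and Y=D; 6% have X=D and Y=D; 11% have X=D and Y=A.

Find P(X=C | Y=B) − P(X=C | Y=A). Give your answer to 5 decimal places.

P(Y=B) = 0.05 + 0.11 + 0.03 + 0.02 = 0.21; P(X=C | Y=B) = 0.03/0.21 = 0.142857.
P(Y=A) = 0.07 + 0.07 + 0.07 + 0.11 = 0.32; P(X=C | Y=A) = 0.07/0.32 = 0.218750.
Difference = -0.07589.

-0.07589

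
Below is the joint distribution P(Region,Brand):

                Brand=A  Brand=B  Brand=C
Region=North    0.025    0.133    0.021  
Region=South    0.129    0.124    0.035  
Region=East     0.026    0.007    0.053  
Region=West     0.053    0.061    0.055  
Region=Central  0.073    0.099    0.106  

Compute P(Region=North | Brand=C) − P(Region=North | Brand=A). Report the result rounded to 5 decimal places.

-0.00392

P(Brand=C) = 0.021 + 0.035 + 0.053 + 0.055 + 0.106 = 0.270; P(Region=North | Brand=C) = 0.021/0.270 = 0.077778.
P(Brand=A) = 0.025 + 0.129 + 0.026 + 0.053 + 0.073 = 0.306; P(Region=North | Brand=A) = 0.025/0.306 = 0.081699.
Difference = -0.00392.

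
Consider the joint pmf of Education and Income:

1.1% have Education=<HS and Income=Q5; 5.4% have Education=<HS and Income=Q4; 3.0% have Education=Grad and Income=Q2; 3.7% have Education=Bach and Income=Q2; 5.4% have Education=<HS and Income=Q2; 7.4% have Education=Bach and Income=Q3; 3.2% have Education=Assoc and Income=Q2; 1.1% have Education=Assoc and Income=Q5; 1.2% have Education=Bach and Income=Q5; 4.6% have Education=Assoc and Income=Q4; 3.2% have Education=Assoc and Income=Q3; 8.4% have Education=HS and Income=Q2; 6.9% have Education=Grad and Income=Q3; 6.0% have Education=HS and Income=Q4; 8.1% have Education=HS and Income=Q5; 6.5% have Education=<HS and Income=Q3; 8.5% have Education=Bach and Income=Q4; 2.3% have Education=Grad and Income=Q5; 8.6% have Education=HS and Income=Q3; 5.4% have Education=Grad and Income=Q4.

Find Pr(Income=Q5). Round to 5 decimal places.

P(Income=Q5) = 0.011 + 0.081 + 0.011 + 0.012 + 0.023 = 0.138.

0.13800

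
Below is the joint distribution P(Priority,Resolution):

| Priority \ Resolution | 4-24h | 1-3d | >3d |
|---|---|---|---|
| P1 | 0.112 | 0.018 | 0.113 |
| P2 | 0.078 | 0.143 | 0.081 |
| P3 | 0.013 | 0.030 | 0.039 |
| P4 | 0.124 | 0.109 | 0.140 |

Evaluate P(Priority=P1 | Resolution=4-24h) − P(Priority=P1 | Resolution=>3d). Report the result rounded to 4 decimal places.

0.0396

P(Resolution=4-24h) = 0.112 + 0.078 + 0.013 + 0.124 = 0.327; P(Priority=P1 | Resolution=4-24h) = 0.112/0.327 = 0.34251.
P(Resolution=>3d) = 0.113 + 0.081 + 0.039 + 0.140 = 0.373; P(Priority=P1 | Resolution=>3d) = 0.113/0.373 = 0.30295.
Difference = 0.0396.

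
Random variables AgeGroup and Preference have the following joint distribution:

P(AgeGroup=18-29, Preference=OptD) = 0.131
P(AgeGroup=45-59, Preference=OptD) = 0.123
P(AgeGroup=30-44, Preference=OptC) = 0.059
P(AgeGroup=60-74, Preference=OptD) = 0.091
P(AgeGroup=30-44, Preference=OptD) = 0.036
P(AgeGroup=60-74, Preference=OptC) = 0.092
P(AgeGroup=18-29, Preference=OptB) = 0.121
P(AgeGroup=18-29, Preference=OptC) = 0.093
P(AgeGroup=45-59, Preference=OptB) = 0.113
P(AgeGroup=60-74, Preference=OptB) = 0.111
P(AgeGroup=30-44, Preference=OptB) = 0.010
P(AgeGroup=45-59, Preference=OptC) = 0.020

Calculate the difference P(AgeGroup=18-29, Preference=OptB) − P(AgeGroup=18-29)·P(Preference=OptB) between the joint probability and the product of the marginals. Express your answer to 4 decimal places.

-0.0015

P(AgeGroup=18-29) = 0.121 + 0.093 + 0.131 = 0.345.
P(Preference=OptB) = 0.121 + 0.010 + 0.113 + 0.111 = 0.355.
P(AgeGroup=18-29, Preference=OptB) − P(AgeGroup=18-29)P(Preference=OptB) = 0.121 − 0.345×0.355 = -0.0015.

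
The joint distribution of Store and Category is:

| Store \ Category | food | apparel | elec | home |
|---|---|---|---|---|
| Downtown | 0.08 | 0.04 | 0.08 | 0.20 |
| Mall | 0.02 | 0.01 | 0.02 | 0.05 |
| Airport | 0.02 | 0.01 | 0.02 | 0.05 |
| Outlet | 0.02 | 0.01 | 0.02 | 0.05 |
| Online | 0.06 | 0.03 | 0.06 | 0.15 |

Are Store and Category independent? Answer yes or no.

yes

Every cell satisfies P(Store,Category) = P(Store)·P(Category). For instance P(Store=Airport) = 0.10, P(Category=apparel) = 0.10, and 0.10×0.10 = 0.01 matches the joint entry. So Store and Category are independent.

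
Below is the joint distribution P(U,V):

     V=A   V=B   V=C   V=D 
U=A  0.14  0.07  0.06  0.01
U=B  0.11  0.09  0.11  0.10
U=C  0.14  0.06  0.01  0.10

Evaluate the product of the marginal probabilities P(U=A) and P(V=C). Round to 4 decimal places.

0.0504

P(U=A) = 0.14 + 0.07 + 0.06 + 0.01 = 0.28.
P(V=C) = 0.06 + 0.11 + 0.01 = 0.18.
Product: 0.28 × 0.18 = 0.0504.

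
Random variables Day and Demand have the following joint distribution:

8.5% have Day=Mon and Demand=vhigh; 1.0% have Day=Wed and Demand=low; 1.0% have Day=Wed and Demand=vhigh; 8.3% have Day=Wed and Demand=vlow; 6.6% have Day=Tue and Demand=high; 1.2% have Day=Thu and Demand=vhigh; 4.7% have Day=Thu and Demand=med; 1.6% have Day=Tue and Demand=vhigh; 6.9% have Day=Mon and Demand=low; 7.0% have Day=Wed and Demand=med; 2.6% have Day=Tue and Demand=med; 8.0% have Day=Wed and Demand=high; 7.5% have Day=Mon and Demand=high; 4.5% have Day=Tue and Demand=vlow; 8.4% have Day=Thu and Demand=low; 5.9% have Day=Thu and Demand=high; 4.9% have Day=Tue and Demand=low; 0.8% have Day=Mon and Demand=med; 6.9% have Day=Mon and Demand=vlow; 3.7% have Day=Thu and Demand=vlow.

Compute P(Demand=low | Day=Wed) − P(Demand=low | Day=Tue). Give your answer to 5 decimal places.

P(Day=Wed) = 0.083 + 0.010 + 0.070 + 0.080 + 0.010 = 0.253; P(Demand=low | Day=Wed) = 0.010/0.253 = 0.039526.
P(Day=Tue) = 0.045 + 0.049 + 0.026 + 0.066 + 0.016 = 0.202; P(Demand=low | Day=Tue) = 0.049/0.202 = 0.242574.
Difference = -0.20305.

-0.20305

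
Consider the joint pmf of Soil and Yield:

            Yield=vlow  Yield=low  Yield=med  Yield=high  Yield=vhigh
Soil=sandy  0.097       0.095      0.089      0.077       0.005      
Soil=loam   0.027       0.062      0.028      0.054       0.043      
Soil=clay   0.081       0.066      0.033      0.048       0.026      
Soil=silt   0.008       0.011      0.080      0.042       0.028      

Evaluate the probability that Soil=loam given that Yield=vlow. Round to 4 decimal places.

0.1268

P(Yield=vlow) = 0.097 + 0.027 + 0.081 + 0.008 = 0.213.
P(Soil=loam | Yield=vlow) = 0.027/0.213 = 0.1268.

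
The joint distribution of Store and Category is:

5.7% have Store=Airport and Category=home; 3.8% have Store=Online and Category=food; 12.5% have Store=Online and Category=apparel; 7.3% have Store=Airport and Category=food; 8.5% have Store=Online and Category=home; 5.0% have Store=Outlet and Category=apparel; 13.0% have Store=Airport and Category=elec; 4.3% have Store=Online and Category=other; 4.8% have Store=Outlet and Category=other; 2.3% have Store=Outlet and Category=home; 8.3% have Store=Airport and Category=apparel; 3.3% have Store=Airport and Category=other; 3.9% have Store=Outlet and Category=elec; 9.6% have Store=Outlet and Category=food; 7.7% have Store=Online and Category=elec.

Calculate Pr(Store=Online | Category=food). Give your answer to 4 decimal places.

P(Category=food) = 0.073 + 0.096 + 0.038 = 0.207.
P(Store=Online | Category=food) = 0.038/0.207 = 0.1836.

0.1836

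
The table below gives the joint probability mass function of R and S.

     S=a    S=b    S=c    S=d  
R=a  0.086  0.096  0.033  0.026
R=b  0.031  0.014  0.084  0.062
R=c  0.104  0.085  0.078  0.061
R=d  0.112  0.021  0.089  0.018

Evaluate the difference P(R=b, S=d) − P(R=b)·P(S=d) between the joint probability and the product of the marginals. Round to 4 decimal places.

0.0301

P(R=b) = 0.031 + 0.014 + 0.084 + 0.062 = 0.191.
P(S=d) = 0.026 + 0.062 + 0.061 + 0.018 = 0.167.
P(R=b, S=d) − P(R=b)P(S=d) = 0.062 − 0.191×0.167 = 0.0301.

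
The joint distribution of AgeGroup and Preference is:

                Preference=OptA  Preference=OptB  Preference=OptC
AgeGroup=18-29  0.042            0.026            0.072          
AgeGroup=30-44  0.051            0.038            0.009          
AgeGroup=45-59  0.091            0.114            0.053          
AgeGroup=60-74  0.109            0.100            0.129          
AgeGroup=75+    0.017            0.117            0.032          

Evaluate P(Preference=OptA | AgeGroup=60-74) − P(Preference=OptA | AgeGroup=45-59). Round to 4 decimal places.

P(AgeGroup=60-74) = 0.109 + 0.100 + 0.129 = 0.338; P(Preference=OptA | AgeGroup=60-74) = 0.109/0.338 = 0.32249.
P(AgeGroup=45-59) = 0.091 + 0.114 + 0.053 = 0.258; P(Preference=OptA | AgeGroup=45-59) = 0.091/0.258 = 0.35271.
Difference = -0.0302.

-0.0302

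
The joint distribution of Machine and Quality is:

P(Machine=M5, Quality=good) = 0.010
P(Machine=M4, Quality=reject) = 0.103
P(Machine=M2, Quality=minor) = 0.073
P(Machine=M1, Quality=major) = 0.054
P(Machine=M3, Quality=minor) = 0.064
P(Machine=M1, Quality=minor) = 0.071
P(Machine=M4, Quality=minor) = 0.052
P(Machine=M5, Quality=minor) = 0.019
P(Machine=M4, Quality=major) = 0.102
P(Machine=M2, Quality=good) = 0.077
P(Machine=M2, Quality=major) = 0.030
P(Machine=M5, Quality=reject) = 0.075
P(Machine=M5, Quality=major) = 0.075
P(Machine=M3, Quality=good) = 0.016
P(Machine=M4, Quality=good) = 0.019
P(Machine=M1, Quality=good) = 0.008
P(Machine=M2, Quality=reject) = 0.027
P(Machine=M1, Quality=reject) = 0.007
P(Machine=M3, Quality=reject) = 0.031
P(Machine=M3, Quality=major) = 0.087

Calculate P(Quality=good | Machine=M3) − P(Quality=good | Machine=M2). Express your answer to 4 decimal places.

P(Machine=M3) = 0.016 + 0.064 + 0.087 + 0.031 = 0.198; P(Quality=good | Machine=M3) = 0.016/0.198 = 0.08081.
P(Machine=M2) = 0.077 + 0.073 + 0.030 + 0.027 = 0.207; P(Quality=good | Machine=M2) = 0.077/0.207 = 0.37198.
Difference = -0.2912.

-0.2912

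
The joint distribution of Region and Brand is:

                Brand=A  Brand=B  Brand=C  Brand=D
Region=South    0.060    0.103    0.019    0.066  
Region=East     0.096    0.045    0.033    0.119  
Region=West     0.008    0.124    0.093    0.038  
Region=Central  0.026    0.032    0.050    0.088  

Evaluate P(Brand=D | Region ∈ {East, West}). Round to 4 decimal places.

0.2824

P(Region=East) = 0.096 + 0.045 + 0.033 + 0.119 = 0.293.
P(Region=West) = 0.008 + 0.124 + 0.093 + 0.038 = 0.263.
P(Region ∈ {East, West}) = 0.293 + 0.263 = 0.556; P(Brand=D, Region ∈ {East, West}) = 0.119 + 0.038 = 0.157.
P(Brand=D | Region ∈ {East, West}) = 0.157/0.556 = 0.2824.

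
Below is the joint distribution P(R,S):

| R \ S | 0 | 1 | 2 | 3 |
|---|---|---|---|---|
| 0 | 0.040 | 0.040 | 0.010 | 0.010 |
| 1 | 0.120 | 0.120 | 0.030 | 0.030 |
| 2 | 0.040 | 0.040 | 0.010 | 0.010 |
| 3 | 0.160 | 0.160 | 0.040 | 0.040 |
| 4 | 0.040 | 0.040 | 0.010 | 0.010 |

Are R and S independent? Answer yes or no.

Every cell satisfies P(R,S) = P(R)·P(S). For instance P(R=4) = 0.100, P(S=0) = 0.400, and 0.100×0.400 = 0.040 matches the joint entry. So R and S are independent.

yes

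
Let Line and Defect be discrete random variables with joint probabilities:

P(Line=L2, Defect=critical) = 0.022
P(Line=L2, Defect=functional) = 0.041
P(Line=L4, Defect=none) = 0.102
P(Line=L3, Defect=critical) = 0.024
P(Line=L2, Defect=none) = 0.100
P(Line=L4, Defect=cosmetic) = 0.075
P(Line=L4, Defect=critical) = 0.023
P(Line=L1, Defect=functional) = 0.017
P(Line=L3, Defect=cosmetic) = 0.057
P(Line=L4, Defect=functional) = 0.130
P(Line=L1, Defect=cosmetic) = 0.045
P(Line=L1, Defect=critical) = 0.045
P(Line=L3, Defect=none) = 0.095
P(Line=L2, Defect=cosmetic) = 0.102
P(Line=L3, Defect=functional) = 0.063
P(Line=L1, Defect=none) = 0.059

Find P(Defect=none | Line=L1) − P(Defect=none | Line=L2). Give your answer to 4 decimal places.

P(Line=L1) = 0.059 + 0.045 + 0.017 + 0.045 = 0.166; P(Defect=none | Line=L1) = 0.059/0.166 = 0.35542.
P(Line=L2) = 0.100 + 0.102 + 0.041 + 0.022 = 0.265; P(Defect=none | Line=L2) = 0.100/0.265 = 0.37736.
Difference = -0.0219.

-0.0219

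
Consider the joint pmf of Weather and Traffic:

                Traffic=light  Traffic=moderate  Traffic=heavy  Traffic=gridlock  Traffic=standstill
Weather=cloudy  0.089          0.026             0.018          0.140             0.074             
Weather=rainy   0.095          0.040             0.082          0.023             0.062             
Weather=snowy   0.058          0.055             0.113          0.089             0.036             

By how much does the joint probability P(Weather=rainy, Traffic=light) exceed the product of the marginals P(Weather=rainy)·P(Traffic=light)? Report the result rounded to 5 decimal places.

0.02192

P(Weather=rainy) = 0.095 + 0.040 + 0.082 + 0.023 + 0.062 = 0.302.
P(Traffic=light) = 0.089 + 0.095 + 0.058 = 0.242.
P(Weather=rainy, Traffic=light) − P(Weather=rainy)P(Traffic=light) = 0.095 − 0.302×0.242 = 0.02192.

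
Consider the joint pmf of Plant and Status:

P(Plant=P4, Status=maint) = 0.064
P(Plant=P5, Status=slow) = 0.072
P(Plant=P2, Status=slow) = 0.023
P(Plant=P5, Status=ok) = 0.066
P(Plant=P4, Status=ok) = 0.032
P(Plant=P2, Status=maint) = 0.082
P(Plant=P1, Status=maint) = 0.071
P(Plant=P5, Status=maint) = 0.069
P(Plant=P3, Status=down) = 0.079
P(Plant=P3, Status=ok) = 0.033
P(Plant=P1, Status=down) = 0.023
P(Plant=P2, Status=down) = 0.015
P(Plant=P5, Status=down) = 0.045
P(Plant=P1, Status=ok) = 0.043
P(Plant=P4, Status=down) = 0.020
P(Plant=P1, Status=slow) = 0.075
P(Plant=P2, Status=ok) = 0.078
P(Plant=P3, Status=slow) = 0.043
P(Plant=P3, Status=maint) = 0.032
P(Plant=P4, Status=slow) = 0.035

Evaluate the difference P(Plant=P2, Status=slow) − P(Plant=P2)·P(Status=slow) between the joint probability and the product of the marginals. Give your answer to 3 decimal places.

-0.026

P(Plant=P2) = 0.078 + 0.023 + 0.015 + 0.082 = 0.198.
P(Status=slow) = 0.075 + 0.023 + 0.043 + 0.035 + 0.072 = 0.248.
P(Plant=P2, Status=slow) − P(Plant=P2)P(Status=slow) = 0.023 − 0.198×0.248 = -0.026.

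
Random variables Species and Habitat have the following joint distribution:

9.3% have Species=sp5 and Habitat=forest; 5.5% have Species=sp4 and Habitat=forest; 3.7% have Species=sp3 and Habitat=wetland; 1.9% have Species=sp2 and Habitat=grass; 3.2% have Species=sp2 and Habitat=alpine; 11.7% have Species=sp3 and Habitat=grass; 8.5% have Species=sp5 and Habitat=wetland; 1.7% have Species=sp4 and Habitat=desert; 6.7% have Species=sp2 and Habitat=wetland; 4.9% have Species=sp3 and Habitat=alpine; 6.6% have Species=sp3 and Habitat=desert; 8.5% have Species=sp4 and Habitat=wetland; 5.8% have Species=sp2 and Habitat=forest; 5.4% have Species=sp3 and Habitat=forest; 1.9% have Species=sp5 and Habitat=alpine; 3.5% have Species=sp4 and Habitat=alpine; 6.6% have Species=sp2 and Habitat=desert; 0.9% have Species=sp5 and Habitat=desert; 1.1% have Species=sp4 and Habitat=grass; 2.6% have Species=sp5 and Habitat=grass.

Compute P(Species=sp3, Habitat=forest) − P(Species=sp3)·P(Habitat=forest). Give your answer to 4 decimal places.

-0.0300

P(Species=sp3) = 0.054 + 0.117 + 0.037 + 0.066 + 0.049 = 0.323.
P(Habitat=forest) = 0.058 + 0.054 + 0.055 + 0.093 = 0.260.
P(Species=sp3, Habitat=forest) − P(Species=sp3)P(Habitat=forest) = 0.054 − 0.323×0.260 = -0.0300.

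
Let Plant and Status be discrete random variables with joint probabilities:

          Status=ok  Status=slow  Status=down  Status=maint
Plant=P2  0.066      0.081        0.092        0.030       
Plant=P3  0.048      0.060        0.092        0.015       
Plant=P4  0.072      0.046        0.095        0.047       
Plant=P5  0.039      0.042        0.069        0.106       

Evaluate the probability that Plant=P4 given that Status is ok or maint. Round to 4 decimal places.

0.2813

P(Status=ok) = 0.066 + 0.048 + 0.072 + 0.039 = 0.225.
P(Status=maint) = 0.030 + 0.015 + 0.047 + 0.106 = 0.198.
P(Status ∈ {ok, maint}) = 0.225 + 0.198 = 0.423; P(Plant=P4, Status ∈ {ok, maint}) = 0.072 + 0.047 = 0.119.
P(Plant=P4 | Status ∈ {ok, maint}) = 0.119/0.423 = 0.2813.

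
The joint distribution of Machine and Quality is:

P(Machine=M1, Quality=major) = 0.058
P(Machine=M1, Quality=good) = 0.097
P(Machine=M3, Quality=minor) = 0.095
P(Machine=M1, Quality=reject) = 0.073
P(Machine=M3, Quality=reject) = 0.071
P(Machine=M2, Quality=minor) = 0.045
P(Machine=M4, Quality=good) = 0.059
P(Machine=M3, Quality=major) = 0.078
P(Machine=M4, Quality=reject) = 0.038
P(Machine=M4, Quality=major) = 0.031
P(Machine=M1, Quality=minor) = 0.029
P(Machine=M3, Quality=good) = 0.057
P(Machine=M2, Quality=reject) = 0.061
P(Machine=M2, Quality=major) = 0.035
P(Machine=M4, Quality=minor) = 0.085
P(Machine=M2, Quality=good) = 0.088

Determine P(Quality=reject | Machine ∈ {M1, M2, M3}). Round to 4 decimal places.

P(Machine=M1) = 0.097 + 0.029 + 0.058 + 0.073 = 0.257.
P(Machine=M2) = 0.088 + 0.045 + 0.035 + 0.061 = 0.229.
P(Machine=M3) = 0.057 + 0.095 + 0.078 + 0.071 = 0.301.
P(Machine ∈ {M1, M2, M3}) = 0.257 + 0.229 + 0.301 = 0.787; P(Quality=reject, Machine ∈ {M1, M2, M3}) = 0.073 + 0.061 + 0.071 = 0.205.
P(Quality=reject | Machine ∈ {M1, M2, M3}) = 0.205/0.787 = 0.2605.

0.2605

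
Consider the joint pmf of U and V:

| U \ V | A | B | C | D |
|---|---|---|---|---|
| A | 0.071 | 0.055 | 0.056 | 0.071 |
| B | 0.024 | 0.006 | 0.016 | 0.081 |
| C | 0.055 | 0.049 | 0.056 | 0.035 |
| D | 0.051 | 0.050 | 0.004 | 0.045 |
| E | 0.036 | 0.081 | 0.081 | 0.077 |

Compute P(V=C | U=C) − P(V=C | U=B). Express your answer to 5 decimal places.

0.16120

P(U=C) = 0.055 + 0.049 + 0.056 + 0.035 = 0.195; P(V=C | U=C) = 0.056/0.195 = 0.287179.
P(U=B) = 0.024 + 0.006 + 0.016 + 0.081 = 0.127; P(V=C | U=B) = 0.016/0.127 = 0.125984.
Difference = 0.16120.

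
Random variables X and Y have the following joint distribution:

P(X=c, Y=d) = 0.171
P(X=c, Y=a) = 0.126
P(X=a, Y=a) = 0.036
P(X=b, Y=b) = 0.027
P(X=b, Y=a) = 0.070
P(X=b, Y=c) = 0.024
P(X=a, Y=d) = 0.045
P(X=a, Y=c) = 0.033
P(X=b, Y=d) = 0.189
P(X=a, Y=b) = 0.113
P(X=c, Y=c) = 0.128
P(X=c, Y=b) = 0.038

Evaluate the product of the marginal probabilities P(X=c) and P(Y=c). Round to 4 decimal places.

P(X=c) = 0.126 + 0.038 + 0.128 + 0.171 = 0.463.
P(Y=c) = 0.033 + 0.024 + 0.128 = 0.185.
Product: 0.463 × 0.185 = 0.0857.

0.0857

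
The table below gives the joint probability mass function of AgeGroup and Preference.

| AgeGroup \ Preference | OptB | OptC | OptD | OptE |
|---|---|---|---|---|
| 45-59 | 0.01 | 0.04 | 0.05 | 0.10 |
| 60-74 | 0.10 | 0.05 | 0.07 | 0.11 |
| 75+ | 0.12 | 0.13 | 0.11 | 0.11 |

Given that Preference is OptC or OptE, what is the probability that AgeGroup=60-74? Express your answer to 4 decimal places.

0.2963

P(Preference=OptC) = 0.04 + 0.05 + 0.13 = 0.22.
P(Preference=OptE) = 0.10 + 0.11 + 0.11 = 0.32.
P(Preference ∈ {OptC, OptE}) = 0.22 + 0.32 = 0.54; P(AgeGroup=60-74, Preference ∈ {OptC, OptE}) = 0.05 + 0.11 = 0.16.
P(AgeGroup=60-74 | Preference ∈ {OptC, OptE}) = 0.16/0.54 = 0.2963.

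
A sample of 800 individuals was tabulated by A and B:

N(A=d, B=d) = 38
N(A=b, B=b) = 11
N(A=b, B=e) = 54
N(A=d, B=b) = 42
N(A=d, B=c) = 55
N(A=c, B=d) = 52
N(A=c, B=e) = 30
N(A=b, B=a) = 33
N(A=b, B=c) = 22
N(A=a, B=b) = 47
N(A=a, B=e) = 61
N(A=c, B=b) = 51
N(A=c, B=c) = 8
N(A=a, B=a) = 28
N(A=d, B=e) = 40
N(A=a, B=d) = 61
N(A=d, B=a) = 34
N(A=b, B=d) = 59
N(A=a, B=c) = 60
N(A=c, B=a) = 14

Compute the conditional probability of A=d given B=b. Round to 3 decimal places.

Total with B=b: 47 + 11 + 51 + 42 = 151.
P(A=d | B=b) = 42/151 = 0.278.

0.278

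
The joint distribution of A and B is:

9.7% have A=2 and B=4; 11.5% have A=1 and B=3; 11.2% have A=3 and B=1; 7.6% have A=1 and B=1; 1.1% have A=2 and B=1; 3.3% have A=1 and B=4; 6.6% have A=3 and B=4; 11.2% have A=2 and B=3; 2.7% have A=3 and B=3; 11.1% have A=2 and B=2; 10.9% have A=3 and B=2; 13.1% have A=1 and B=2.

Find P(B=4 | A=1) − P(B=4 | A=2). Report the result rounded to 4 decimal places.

-0.2001

P(A=1) = 0.076 + 0.131 + 0.115 + 0.033 = 0.355; P(B=4 | A=1) = 0.033/0.355 = 0.09296.
P(A=2) = 0.011 + 0.111 + 0.112 + 0.097 = 0.331; P(B=4 | A=2) = 0.097/0.331 = 0.29305.
Difference = -0.2001.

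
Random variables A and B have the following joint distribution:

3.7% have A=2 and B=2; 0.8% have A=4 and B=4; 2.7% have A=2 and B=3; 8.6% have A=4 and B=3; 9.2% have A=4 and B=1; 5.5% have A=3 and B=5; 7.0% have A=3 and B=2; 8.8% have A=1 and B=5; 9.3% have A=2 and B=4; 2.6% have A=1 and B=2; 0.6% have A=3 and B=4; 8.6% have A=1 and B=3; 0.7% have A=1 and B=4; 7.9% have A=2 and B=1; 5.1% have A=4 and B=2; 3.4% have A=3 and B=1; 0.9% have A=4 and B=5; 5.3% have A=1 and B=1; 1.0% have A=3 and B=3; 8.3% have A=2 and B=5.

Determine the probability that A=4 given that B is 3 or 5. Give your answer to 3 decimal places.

P(B=3) = 0.086 + 0.027 + 0.010 + 0.086 = 0.209.
P(B=5) = 0.088 + 0.083 + 0.055 + 0.009 = 0.235.
P(B ∈ {3, 5}) = 0.209 + 0.235 = 0.444; P(A=4, B ∈ {3, 5}) = 0.086 + 0.009 = 0.095.
P(A=4 | B ∈ {3, 5}) = 0.095/0.444 = 0.214.

0.214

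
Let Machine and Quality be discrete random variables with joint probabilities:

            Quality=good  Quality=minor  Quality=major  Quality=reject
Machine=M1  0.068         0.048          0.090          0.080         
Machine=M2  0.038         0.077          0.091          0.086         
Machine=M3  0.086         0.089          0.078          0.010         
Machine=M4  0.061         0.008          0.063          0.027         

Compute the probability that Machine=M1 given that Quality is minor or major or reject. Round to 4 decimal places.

P(Quality=minor) = 0.048 + 0.077 + 0.089 + 0.008 = 0.222.
P(Quality=major) = 0.090 + 0.091 + 0.078 + 0.063 = 0.322.
P(Quality=reject) = 0.080 + 0.086 + 0.010 + 0.027 = 0.203.
P(Quality ∈ {minor, major, reject}) = 0.222 + 0.322 + 0.203 = 0.747; P(Machine=M1, Quality ∈ {minor, major, reject}) = 0.048 + 0.090 + 0.080 = 0.218.
P(Machine=M1 | Quality ∈ {minor, major, reject}) = 0.218/0.747 = 0.2918.

0.2918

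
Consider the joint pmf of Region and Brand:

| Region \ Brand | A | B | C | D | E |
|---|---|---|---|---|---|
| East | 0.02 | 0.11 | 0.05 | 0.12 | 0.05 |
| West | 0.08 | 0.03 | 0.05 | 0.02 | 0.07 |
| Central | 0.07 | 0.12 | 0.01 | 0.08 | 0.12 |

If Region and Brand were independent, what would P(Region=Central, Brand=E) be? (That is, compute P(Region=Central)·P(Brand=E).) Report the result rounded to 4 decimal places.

P(Region=Central) = 0.07 + 0.12 + 0.01 + 0.08 + 0.12 = 0.40.
P(Brand=E) = 0.05 + 0.07 + 0.12 = 0.24.
Product: 0.40 × 0.24 = 0.0960.

0.0960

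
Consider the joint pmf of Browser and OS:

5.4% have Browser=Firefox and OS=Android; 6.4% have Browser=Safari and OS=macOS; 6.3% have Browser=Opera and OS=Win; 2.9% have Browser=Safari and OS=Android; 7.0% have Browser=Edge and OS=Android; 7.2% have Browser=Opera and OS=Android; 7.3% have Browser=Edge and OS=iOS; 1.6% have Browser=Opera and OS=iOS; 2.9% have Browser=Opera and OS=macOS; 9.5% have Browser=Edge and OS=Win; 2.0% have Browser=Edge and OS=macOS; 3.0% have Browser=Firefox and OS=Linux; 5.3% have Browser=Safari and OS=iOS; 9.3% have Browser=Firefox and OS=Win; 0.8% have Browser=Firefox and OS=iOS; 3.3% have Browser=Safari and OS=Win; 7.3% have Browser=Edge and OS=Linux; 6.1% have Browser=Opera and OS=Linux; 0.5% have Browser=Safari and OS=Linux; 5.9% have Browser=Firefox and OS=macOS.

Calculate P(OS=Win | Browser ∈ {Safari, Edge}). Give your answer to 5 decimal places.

0.24854

P(Browser=Safari) = 0.033 + 0.064 + 0.005 + 0.053 + 0.029 = 0.184.
P(Browser=Edge) = 0.095 + 0.020 + 0.073 + 0.073 + 0.070 = 0.331.
P(Browser ∈ {Safari, Edge}) = 0.184 + 0.331 = 0.515; P(OS=Win, Browser ∈ {Safari, Edge}) = 0.033 + 0.095 = 0.128.
P(OS=Win | Browser ∈ {Safari, Edge}) = 0.128/0.515 = 0.24854.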